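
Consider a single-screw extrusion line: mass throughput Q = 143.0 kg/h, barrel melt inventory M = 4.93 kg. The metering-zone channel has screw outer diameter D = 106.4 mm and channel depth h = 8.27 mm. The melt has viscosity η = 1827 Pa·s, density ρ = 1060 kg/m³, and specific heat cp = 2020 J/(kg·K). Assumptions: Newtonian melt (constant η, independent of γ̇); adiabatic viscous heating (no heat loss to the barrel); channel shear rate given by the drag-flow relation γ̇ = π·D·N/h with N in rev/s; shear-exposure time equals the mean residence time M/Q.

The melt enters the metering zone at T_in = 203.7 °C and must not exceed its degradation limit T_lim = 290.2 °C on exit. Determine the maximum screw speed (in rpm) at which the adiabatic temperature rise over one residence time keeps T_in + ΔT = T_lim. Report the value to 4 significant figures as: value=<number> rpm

Convert throughput: Q = 143.0 kg/h = 143.0/3600 = 0.0397222 kg/s
t_res = M / Q_s = 4.93 / 0.0397222 = 124.112 s
Convert to metres: D = 0.1064 m, h = 0.00827 m
Allowable rise: ΔT_a = T_lim − T_in = 290.2 − 203.7 = 86.5 K
Invert ΔT = ηγ̇²t_res/(ρcp) for γ̇: γ̇_max² = ΔT_a ρ cp / (η t_res) = 86.5·1060·2020 / (1827·124.112) = 816.811 s⁻²
γ̇_max = √816.811 = 28.5799 s⁻¹
N_max = γ̇_max·h / (π·D) = 28.5799 · 0.00827 / (π · 0.1064) = 0.70709 rev/s = 42.4254 rpm

value=42.43 rpm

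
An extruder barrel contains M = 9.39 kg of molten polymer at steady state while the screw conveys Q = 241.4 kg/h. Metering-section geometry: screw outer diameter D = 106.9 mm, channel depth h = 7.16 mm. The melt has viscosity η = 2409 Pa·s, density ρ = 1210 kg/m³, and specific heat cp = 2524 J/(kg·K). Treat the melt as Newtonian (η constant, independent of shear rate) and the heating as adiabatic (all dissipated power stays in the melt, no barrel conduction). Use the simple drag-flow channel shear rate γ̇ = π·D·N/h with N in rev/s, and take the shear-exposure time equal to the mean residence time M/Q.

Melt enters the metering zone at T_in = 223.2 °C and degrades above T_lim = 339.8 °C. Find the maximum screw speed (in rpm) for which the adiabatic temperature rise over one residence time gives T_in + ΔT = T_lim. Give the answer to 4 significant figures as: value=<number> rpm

value=41.56 rpm

Convert throughput: Q = 241.4 kg/h = 241.4/3600 = 0.0670556 kg/s
Mean residence time: t_res = M/Q_s = 9.39 kg / 0.0670556 kg/s = 140.033 s
Convert to metres: D = 0.1069 m, h = 0.00716 m
Allowable rise: ΔT_a = T_lim − T_in = 339.8 − 223.2 = 116.6 K
γ̇_max² = ΔT_a·ρ·cp/(η·t_res) = 116.6·1210·2524/(2409·140.033) = 1055.62 s⁻²
γ̇_max = sqrt(1055.62) = 32.4902 s⁻¹
N_max = γ̇_max·h / (π·D) = 32.4902 · 0.00716 / (π · 0.1069) = 0.692689 rev/s = 41.5613 rpm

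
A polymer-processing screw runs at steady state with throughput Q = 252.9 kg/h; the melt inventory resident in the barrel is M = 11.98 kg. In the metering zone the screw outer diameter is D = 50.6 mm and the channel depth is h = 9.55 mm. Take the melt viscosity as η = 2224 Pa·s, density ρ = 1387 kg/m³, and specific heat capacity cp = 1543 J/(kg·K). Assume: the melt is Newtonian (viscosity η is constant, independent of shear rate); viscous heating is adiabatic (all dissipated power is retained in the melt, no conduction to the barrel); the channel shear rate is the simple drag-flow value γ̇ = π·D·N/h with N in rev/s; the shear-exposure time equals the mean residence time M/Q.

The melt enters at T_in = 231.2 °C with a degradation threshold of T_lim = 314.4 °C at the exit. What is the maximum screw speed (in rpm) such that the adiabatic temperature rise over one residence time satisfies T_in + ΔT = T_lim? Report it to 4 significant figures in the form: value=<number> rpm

Convert throughput: Q = 252.9 kg/h = 252.9/3600 = 0.07025 kg/s
t_res = M / Q_s = 11.98 ÷ 0.07025 = 170.534 s
Geometry in SI: D = 50.6 mm → 0.0506 m, h = 9.55 mm → 0.00955 m
ΔT_a = T_lim − T_in = 314.4 − 231.2 = 83.2 K
γ̇_max² = ΔT_a·ρ·cp/(η·t_res) = 83.2·1387·1543/(2224·170.534) = 469.484 s⁻²
γ̇_max = √469.484 = 21.6676 s⁻¹
N_max = γ̇_max·h / (π·D) = 21.6676 · 0.00955 / (π · 0.0506) = 1.30171 rev/s = 78.1024 rpm

value=78.10 rpm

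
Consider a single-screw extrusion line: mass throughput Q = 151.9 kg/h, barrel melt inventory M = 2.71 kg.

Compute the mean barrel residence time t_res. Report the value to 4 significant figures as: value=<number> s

value=64.23 s

Convert throughput: Q = 151.9 kg/h = 151.9/3600 = 0.0421944 kg/s
Mean residence time: t_res = M/Q_s = 2.71 kg / 0.0421944 kg/s = 64.2265 s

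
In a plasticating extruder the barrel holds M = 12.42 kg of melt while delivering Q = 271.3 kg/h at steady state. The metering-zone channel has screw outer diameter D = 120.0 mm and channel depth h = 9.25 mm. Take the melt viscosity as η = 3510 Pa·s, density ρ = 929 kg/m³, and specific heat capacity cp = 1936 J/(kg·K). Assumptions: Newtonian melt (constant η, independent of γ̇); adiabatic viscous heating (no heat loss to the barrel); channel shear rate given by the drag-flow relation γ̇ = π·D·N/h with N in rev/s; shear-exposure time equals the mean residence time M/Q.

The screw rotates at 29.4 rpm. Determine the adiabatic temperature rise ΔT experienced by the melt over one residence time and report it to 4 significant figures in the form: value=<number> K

value=128.3 K

Throughput in SI: Q_s = 271.3 kg/h ÷ 3600 s/h = 0.0753611 kg/s
Mean residence time: t_res = M/Q_s = 12.42 kg / 0.0753611 kg/s = 164.806 s
Geometry in metres: D = 120.0 mm → 0.12 m, h = 9.25 mm → 0.00925 m; screw speed N = 29.4 rpm = 0.49 rev/s
γ̇ = π·D·N / h = π · 0.12 · 0.49 / 0.00925 = 19.9703 s⁻¹
ΔT = η·γ̇²·t_res/(ρ·cp) = [3510 × 19.9703² × 164.806] / [929 × 1936] = 128.272 K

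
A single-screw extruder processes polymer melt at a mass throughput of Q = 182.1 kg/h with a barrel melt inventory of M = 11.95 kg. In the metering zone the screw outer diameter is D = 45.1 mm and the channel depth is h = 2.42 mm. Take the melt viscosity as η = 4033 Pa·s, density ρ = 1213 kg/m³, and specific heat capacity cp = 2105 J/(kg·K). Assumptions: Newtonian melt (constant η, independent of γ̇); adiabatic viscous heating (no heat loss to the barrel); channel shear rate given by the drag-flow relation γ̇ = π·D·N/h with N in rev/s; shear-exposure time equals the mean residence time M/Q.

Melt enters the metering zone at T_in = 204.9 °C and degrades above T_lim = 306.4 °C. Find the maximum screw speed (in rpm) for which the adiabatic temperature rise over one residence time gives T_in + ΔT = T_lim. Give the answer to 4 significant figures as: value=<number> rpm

Q_s = Q / 3600 = 182.1 / 3600 = 0.0505833 kg/s
Mean residence time: t_res = M/Q_s = 11.95 kg / 0.0505833 kg/s = 236.244 s
Geometry in SI: D = 45.1 mm → 0.0451 m, h = 2.42 mm → 0.00242 m
ΔT_a = T_lim − T_in = 306.4 − 204.9 = 101.5 K
Invert ΔT = ηγ̇²t_res/(ρcp) for γ̇: γ̇_max² = ΔT_a ρ cp / (η t_res) = 101.5·1213·2105 / (4033·236.244) = 272.013 s⁻²
Take the square root: γ̇_max = √(272.013) = 16.4928 s⁻¹
N_max = γ̇_max h / (πD) = 16.4928·0.00242/(π·0.0451) = 0.281698 rev/s → ×60 = 16.9019 rpm

value=16.90 rpm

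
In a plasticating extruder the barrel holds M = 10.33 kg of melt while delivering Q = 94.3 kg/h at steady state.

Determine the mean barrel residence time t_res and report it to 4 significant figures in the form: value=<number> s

Throughput in SI: Q_s = 94.3 kg/h ÷ 3600 s/h = 0.0261944 kg/s
Mean residence time: t_res = M/Q_s = 10.33 kg / 0.0261944 kg/s = 394.358 s

value=394.4 s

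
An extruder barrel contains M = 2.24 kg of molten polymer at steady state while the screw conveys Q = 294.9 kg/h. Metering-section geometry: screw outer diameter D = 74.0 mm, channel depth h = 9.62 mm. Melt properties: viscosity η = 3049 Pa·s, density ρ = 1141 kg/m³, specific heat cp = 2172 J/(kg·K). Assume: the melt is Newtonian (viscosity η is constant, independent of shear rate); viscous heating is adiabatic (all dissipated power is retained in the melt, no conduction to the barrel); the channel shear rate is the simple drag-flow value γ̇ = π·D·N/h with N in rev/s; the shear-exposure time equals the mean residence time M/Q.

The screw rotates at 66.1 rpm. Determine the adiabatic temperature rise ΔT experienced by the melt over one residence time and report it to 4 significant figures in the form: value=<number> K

value=23.85 K

Throughput in SI: Q_s = 294.9 kg/h ÷ 3600 s/h = 0.0819167 kg/s
Mean residence time: t_res = M/Q_s = 2.24 kg / 0.0819167 kg/s = 27.3449 s
D = 74.0 mm = 0.074 m;  h = 9.62 mm = 0.00962 m;  N = 66.1 rpm / 60 = 1.10167 rev/s
γ̇ = π D N / h = (π)(0.074)(1.10167) / 0.00962 = 26.623 s⁻¹
Adiabatic rise: ΔT = η γ̇² t_res / (ρ cp) = 3049·(26.623)²·27.3449 / (1141·2172) = 23.8452 K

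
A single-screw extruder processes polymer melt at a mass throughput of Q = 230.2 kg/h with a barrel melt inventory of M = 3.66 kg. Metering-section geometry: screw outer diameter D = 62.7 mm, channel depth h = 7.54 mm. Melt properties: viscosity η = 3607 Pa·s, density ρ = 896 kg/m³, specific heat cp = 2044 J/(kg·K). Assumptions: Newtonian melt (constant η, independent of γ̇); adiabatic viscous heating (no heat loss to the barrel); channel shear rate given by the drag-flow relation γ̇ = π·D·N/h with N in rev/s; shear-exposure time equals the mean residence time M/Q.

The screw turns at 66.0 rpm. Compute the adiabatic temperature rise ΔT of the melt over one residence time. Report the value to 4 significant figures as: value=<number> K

Q_s = Q / 3600 = 230.2 / 3600 = 0.0639444 kg/s
Mean residence time: t_res = M/Q_s = 3.66 kg / 0.0639444 kg/s = 57.2372 s
D = 62.7 mm = 0.0627 m;  h = 7.54 mm = 0.00754 m;  N = 66.0 rpm / 60 = 1.1 rev/s
γ̇ = π D N / h = (π)(0.0627)(1.1) / 0.00754 = 28.7368 s⁻¹
ΔT = η·γ̇²·t_res / (ρ·cp) = 3607 · (28.7368)² · 57.2372 / (896 · 2044) = 93.0921 K

value=93.09 K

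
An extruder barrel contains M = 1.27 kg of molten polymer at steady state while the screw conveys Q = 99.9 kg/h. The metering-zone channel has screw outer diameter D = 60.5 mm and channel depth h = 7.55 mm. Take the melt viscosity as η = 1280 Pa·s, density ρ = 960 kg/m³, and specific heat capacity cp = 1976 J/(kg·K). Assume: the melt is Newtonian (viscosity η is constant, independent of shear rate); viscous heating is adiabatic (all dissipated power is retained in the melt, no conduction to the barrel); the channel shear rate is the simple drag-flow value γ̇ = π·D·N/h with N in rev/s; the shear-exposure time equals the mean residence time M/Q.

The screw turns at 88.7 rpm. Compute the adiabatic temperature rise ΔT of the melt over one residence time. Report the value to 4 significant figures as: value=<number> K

Throughput in SI: Q_s = 99.9 kg/h ÷ 3600 s/h = 0.02775 kg/s
Mean residence time: t_res = M/Q_s = 1.27 kg / 0.02775 kg/s = 45.7658 s
Geometry in metres: D = 60.5 mm → 0.0605 m, h = 7.55 mm → 0.00755 m; screw speed N = 88.7 rpm = 1.47833 rev/s
γ̇ = π·D·N / h = π · 0.0605 · 1.47833 / 0.00755 = 37.2161 s⁻¹
ΔT = η·γ̇²·t_res/(ρ·cp) = [1280 × 37.2161² × 45.7658] / [960 × 1976] = 42.7714 K

value=42.77 K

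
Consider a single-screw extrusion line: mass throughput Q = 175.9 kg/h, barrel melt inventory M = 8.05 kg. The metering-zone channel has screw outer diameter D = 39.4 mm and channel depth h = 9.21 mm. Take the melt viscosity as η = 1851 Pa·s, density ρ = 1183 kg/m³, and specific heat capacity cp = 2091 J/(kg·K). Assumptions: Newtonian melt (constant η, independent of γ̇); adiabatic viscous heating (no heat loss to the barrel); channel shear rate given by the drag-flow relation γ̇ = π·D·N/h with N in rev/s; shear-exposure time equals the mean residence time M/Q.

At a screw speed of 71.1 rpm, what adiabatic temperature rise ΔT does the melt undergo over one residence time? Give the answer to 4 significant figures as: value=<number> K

value=31.27 K

Throughput in SI: Q_s = 175.9 kg/h ÷ 3600 s/h = 0.0488611 kg/s
Mean residence time: t_res = M/Q_s = 8.05 kg / 0.0488611 kg/s = 164.753 s
Geometry in metres: D = 39.4 mm → 0.0394 m, h = 9.21 mm → 0.00921 m; screw speed N = 71.1 rpm = 1.185 rev/s
γ̇ = π·D·N / h = π · 0.0394 · 1.185 / 0.00921 = 15.9259 s⁻¹
ΔT = η·γ̇²·t_res/(ρ·cp) = [1851 × 15.9259² × 164.753] / [1183 × 2091] = 31.2687 K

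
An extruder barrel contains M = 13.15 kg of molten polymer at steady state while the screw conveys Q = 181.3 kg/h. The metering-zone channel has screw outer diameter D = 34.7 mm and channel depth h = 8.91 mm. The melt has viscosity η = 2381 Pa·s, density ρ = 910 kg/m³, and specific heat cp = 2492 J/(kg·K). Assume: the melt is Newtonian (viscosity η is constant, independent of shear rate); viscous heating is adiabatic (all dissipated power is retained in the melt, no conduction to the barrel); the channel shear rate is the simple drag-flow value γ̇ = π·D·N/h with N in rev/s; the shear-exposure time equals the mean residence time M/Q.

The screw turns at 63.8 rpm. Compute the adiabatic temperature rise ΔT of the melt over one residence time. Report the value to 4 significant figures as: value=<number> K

Throughput in SI: Q_s = 181.3 kg/h ÷ 3600 s/h = 0.0503611 kg/s
Mean residence time: t_res = M/Q_s = 13.15 kg / 0.0503611 kg/s = 261.114 s
D = 34.7 mm = 0.0347 m;  h = 8.91 mm = 0.00891 m;  N = 63.8 rpm / 60 = 1.06333 rev/s
γ̇ = π·D·N / h = π · 0.0347 · 1.06333 / 0.00891 = 13.0098 s⁻¹
Adiabatic rise: ΔT = η γ̇² t_res / (ρ cp) = 2381·(13.0098)²·261.114 / (910·2492) = 46.4026 K

value=46.40 K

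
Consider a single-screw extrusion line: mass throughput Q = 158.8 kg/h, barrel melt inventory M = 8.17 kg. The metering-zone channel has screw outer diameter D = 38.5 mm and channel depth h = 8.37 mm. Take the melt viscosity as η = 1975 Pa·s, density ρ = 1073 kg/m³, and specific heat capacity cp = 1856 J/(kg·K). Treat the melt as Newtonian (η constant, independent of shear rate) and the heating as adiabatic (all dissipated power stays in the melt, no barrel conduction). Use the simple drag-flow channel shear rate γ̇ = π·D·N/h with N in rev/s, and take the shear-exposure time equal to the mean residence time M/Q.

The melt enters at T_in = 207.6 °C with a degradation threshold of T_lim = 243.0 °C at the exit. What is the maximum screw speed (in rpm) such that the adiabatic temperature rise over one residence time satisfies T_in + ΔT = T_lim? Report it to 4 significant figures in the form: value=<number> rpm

Convert throughput: Q = 158.8 kg/h = 158.8/3600 = 0.0441111 kg/s
t_res = M / Q_s = 8.17 ÷ 0.0441111 = 185.214 s
Convert to metres: D = 0.0385 m, h = 0.00837 m
ΔT_a = T_lim − T_in = 243.0 °C − 207.6 °C = 35.4 K
γ̇_max² = ΔT_a·ρ·cp/(η·t_res) = 35.4·1073·1856/(1975·185.214) = 192.726 s⁻²
γ̇_max = √192.726 = 13.8826 s⁻¹
N_max = γ̇_max·h / (π·D) = 13.8826 · 0.00837 / (π · 0.0385) = 0.960693 rev/s = 57.6416 rpm

value=57.64 rpm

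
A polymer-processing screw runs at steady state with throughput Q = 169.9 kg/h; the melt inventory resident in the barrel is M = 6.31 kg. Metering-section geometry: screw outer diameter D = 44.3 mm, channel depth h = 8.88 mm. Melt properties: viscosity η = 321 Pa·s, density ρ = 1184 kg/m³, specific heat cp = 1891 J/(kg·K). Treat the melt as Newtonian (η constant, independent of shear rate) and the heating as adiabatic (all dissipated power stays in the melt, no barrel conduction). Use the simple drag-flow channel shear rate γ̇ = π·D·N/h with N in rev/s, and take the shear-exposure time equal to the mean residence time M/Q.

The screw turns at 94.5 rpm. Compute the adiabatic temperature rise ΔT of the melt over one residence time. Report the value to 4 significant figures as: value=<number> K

value=11.68 K

Convert throughput: Q = 169.9 kg/h = 169.9/3600 = 0.0471944 kg/s
t_res = M / Q_s = 6.31 / 0.0471944 = 133.702 s
D = 44.3 mm = 0.0443 m;  h = 8.88 mm = 0.00888 m;  N = 94.5 rpm / 60 = 1.575 rev/s
γ̇ = π D N / h = (π)(0.0443)(1.575) / 0.00888 = 24.6843 s⁻¹
ΔT = η·γ̇²·t_res/(ρ·cp) = [321 × 24.6843² × 133.702] / [1184 × 1891] = 11.68 K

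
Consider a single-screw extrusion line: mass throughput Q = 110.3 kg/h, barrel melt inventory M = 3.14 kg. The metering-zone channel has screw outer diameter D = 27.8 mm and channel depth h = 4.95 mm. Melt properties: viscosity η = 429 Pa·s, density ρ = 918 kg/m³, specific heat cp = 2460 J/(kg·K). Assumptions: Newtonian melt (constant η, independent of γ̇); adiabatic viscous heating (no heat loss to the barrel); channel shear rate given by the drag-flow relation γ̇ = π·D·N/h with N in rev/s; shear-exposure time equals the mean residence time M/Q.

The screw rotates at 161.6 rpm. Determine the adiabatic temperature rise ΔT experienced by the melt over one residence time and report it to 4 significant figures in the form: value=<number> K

value=43.96 K

Convert throughput: Q = 110.3 kg/h = 110.3/3600 = 0.0306389 kg/s
t_res = M / Q_s = 3.14 / 0.0306389 = 102.484 s
Geometry in metres: D = 27.8 mm → 0.0278 m, h = 4.95 mm → 0.00495 m; screw speed N = 161.6 rpm = 2.69333 rev/s
γ̇ = π·D·N / h = π · 0.0278 · 2.69333 / 0.00495 = 47.5203 s⁻¹
ΔT = η·γ̇²·t_res / (ρ·cp) = 429 · (47.5203)² · 102.484 / (918 · 2460) = 43.9638 K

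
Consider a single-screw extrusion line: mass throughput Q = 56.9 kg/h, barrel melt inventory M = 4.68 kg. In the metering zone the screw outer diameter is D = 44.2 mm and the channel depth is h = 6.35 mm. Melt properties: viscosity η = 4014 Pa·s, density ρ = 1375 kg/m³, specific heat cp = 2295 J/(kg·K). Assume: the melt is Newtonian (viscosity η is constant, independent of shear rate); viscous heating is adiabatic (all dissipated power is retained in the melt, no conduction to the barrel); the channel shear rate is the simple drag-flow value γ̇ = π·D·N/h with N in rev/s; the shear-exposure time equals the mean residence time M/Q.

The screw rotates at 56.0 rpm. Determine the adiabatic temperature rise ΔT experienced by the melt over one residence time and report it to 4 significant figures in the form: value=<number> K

Q_s = Q / 3600 = 56.9 / 3600 = 0.0158056 kg/s
t_res = M / Q_s = 4.68 / 0.0158056 = 296.098 s
D = 44.2 mm = 0.0442 m;  h = 6.35 mm = 0.00635 m;  N = 56.0 rpm / 60 = 0.933333 rev/s
Shear rate: γ̇ = πDN/h = π·0.0442·0.933333/0.00635 = 20.4096 s⁻¹
Adiabatic rise: ΔT = η γ̇² t_res / (ρ cp) = 4014·(20.4096)²·296.098 / (1375·2295) = 156.891 K

value=156.9 K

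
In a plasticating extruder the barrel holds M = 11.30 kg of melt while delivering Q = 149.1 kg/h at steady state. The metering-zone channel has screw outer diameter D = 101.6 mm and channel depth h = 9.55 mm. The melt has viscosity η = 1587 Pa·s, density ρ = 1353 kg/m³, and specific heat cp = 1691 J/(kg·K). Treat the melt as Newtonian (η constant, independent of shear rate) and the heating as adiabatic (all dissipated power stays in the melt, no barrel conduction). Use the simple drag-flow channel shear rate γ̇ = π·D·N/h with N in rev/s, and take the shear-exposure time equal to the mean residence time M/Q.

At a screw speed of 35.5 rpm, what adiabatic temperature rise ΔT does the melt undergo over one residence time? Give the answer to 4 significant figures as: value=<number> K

value=74.01 K

Throughput in SI: Q_s = 149.1 kg/h ÷ 3600 s/h = 0.0414167 kg/s
t_res = M / Q_s = 11.30 / 0.0414167 = 272.837 s
D = 101.6 mm = 0.1016 m;  h = 9.55 mm = 0.00955 m;  N = 35.5 rpm / 60 = 0.591667 rev/s
γ̇ = π·D·N / h = π · 0.1016 · 0.591667 / 0.00955 = 19.775 s⁻¹
ΔT = η·γ̇²·t_res / (ρ·cp) = 1587 · (19.775)² · 272.837 / (1353 · 1691) = 74.0071 K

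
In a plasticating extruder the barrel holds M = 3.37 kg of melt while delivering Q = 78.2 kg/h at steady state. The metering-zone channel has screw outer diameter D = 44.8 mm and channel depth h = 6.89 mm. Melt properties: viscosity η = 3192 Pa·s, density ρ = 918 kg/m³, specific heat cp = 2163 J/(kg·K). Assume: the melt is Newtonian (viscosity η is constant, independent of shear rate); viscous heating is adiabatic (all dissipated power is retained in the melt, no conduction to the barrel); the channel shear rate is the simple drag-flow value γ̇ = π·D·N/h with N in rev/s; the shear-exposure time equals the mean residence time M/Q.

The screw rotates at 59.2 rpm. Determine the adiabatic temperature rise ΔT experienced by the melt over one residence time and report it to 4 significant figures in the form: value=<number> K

value=101.3 K

Throughput in SI: Q_s = 78.2 kg/h ÷ 3600 s/h = 0.0217222 kg/s
Mean residence time: t_res = M/Q_s = 3.37 kg / 0.0217222 kg/s = 155.141 s
D = 44.8 mm = 0.0448 m;  h = 6.89 mm = 0.00689 m;  N = 59.2 rpm / 60 = 0.986667 rev/s
γ̇ = π·D·N / h = π · 0.0448 · 0.986667 / 0.00689 = 20.1548 s⁻¹
ΔT = η·γ̇²·t_res / (ρ·cp) = 3192 · (20.1548)² · 155.141 / (918 · 2163) = 101.309 K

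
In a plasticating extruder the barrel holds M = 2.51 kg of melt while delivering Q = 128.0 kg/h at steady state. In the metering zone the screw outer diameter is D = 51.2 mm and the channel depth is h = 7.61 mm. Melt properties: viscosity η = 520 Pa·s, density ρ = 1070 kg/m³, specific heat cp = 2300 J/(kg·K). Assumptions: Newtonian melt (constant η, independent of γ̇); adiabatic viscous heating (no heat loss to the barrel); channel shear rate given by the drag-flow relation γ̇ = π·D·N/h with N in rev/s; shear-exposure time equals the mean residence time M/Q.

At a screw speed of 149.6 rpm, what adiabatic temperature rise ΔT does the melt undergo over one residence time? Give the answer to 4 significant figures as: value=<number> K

value=41.43 K

Q_s = Q / 3600 = 128.0 / 3600 = 0.0355556 kg/s
Mean residence time: t_res = M/Q_s = 2.51 kg / 0.0355556 kg/s = 70.5938 s
D = 51.2 mm = 0.0512 m;  h = 7.61 mm = 0.00761 m;  N = 149.6 rpm / 60 = 2.49333 rev/s
γ̇ = π·D·N / h = π · 0.0512 · 2.49333 / 0.00761 = 52.7006 s⁻¹
ΔT = η·γ̇²·t_res / (ρ·cp) = 520 · (52.7006)² · 70.5938 / (1070 · 2300) = 41.4275 K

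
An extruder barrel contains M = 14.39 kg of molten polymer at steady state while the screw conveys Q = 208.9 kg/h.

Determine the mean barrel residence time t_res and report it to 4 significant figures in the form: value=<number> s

value=248.0 s

Q_s = Q / 3600 = 208.9 / 3600 = 0.0580278 kg/s
t_res = M / Q_s = 14.39 ÷ 0.0580278 = 247.985 s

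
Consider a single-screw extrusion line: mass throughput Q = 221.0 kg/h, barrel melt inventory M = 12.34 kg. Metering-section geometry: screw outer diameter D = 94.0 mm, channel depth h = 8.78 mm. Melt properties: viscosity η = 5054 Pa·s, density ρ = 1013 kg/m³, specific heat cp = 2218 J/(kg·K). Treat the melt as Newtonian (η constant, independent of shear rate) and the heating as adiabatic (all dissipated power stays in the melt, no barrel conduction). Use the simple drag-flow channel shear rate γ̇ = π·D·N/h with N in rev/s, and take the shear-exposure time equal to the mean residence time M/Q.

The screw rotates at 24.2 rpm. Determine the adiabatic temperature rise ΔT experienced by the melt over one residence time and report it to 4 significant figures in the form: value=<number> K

Q_s = Q / 3600 = 221.0 / 3600 = 0.0613889 kg/s
t_res = M / Q_s = 12.34 / 0.0613889 = 201.014 s
D = 94.0 mm = 0.094 m;  h = 8.78 mm = 0.00878 m;  N = 24.2 rpm / 60 = 0.403333 rev/s
γ̇ = π D N / h = (π)(0.094)(0.403333) / 0.00878 = 13.5659 s⁻¹
ΔT = η·γ̇²·t_res/(ρ·cp) = [5054 × 13.5659² × 201.014] / [1013 × 2218] = 83.2117 K

value=83.21 K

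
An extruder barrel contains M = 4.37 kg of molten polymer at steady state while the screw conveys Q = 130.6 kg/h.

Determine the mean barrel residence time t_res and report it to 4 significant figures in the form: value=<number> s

Convert throughput: Q = 130.6 kg/h = 130.6/3600 = 0.0362778 kg/s
Mean residence time: t_res = M/Q_s = 4.37 kg / 0.0362778 kg/s = 120.459 s

value=120.5 s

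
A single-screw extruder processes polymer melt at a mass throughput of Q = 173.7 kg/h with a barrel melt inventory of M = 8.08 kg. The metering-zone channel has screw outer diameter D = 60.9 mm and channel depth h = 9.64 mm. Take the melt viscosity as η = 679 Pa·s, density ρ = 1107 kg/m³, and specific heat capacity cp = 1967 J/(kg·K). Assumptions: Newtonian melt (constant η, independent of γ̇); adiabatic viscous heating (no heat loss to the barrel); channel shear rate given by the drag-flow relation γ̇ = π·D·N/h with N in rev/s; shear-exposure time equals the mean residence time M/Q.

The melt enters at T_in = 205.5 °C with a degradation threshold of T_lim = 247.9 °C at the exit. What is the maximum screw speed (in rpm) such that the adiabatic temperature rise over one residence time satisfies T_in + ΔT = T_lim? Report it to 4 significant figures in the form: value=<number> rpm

value=86.14 rpm

Q_s = Q / 3600 = 173.7 / 3600 = 0.04825 kg/s
t_res = M / Q_s = 8.08 / 0.04825 = 167.461 s
Convert to metres: D = 0.0609 m, h = 0.00964 m
ΔT_a = T_lim − T_in = 247.9 − 205.5 = 42.4 K
γ̇_max² = ΔT_a·ρ·cp / (η·t_res) = [42.4 × 1107 × 1967] / [679 × 167.461] = 811.959 s⁻²
γ̇_max = sqrt(811.959) = 28.4949 s⁻¹
N_max = γ̇_max h / (πD) = 28.4949·0.00964/(π·0.0609) = 1.43574 rev/s → ×60 = 86.1446 rpm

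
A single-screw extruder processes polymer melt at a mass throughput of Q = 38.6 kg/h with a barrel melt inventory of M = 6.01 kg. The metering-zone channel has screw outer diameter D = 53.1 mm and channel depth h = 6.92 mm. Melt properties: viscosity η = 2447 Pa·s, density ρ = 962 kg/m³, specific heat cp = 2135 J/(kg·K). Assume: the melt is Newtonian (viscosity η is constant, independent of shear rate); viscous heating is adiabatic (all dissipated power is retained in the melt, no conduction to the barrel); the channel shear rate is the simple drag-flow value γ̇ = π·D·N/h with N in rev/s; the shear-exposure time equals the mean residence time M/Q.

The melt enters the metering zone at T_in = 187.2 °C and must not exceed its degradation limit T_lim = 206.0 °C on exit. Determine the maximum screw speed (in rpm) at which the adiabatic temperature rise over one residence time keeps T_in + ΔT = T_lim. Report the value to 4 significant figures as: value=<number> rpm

Throughput in SI: Q_s = 38.6 kg/h ÷ 3600 s/h = 0.0107222 kg/s
Mean residence time: t_res = M/Q_s = 6.01 kg / 0.0107222 kg/s = 560.518 s
Geometry in SI: D = 53.1 mm → 0.0531 m, h = 6.92 mm → 0.00692 m
ΔT_a = T_lim − T_in = 206.0 − 187.2 = 18.8 K
γ̇_max² = ΔT_a·ρ·cp / (η·t_res) = [18.8 × 962 × 2135] / [2447 × 560.518] = 28.1519 s⁻²
Take the square root: γ̇_max = √(28.1519) = 5.30583 s⁻¹
Solve γ̇ = πDN/h for N: N_max = γ̇_max·h/(π·D) = 5.30583 × 0.00692 / (π × 0.0531) = 0.220098 rev/s = 13.2059 rpm

value=13.21 rpm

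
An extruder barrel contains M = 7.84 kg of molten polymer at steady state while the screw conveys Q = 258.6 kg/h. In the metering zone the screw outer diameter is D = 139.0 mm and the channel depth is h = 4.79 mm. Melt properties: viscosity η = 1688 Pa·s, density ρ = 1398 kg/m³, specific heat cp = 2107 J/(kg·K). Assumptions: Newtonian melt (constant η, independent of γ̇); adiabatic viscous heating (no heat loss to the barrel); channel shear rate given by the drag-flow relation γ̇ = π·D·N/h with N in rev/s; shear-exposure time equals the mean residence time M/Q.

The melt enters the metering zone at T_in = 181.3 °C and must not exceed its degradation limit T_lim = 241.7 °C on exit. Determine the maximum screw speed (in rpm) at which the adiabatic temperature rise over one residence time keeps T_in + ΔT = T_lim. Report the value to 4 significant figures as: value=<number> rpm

Convert throughput: Q = 258.6 kg/h = 258.6/3600 = 0.0718333 kg/s
Mean residence time: t_res = M/Q_s = 7.84 kg / 0.0718333 kg/s = 109.142 s
D = 139.0 mm = 0.139 m;  h = 4.79 mm = 0.00479 m
Allowable rise: ΔT_a = T_lim − T_in = 241.7 − 181.3 = 60.4 K
γ̇_max² = ΔT_a·ρ·cp / (η·t_res) = [60.4 × 1398 × 2107] / [1688 × 109.142] = 965.709 s⁻²
Take the square root: γ̇_max = √(965.709) = 31.0759 s⁻¹
N_max = γ̇_max h / (πD) = 31.0759·0.00479/(π·0.139) = 0.340874 rev/s → ×60 = 20.4524 rpm

value=20.45 rpm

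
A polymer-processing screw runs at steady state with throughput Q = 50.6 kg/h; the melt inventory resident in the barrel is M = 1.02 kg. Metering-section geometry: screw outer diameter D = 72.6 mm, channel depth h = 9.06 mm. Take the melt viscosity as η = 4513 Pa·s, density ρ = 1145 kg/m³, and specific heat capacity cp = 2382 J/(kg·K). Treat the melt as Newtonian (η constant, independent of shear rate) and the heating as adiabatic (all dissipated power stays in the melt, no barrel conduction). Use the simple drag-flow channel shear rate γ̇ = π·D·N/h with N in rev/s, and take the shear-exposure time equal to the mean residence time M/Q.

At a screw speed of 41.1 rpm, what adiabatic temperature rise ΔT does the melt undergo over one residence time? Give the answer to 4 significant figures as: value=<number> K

value=35.71 K

Throughput in SI: Q_s = 50.6 kg/h ÷ 3600 s/h = 0.0140556 kg/s
t_res = M / Q_s = 1.02 ÷ 0.0140556 = 72.5692 s
Geometry in metres: D = 72.6 mm → 0.0726 m, h = 9.06 mm → 0.00906 m; screw speed N = 41.1 rpm = 0.685 rev/s
Shear rate: γ̇ = πDN/h = π·0.0726·0.685/0.00906 = 17.2444 s⁻¹
ΔT = η·γ̇²·t_res/(ρ·cp) = [4513 × 17.2444² × 72.5692] / [1145 × 2382] = 35.7082 K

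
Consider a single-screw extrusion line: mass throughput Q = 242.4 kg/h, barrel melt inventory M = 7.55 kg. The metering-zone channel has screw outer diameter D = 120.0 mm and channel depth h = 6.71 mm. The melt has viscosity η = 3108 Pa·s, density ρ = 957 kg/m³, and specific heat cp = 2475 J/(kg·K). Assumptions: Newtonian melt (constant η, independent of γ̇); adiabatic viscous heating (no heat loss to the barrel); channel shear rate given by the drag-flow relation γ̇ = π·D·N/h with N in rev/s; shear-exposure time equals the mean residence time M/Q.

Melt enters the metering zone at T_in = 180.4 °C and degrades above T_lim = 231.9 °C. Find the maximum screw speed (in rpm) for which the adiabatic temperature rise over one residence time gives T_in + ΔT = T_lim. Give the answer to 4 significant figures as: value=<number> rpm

value=19.98 rpm

Q_s = Q / 3600 = 242.4 / 3600 = 0.0673333 kg/s
t_res = M / Q_s = 7.55 / 0.0673333 = 112.129 s
Geometry in SI: D = 120.0 mm → 0.12 m, h = 6.71 mm → 0.00671 m
ΔT_a = T_lim − T_in = 231.9 − 180.4 = 51.5 K
γ̇_max² = ΔT_a·ρ·cp/(η·t_res) = 51.5·957·2475/(3108·112.129) = 350.023 s⁻²
γ̇_max = √350.023 = 18.7089 s⁻¹
N_max = γ̇_max h / (πD) = 18.7089·0.00671/(π·0.12) = 0.332996 rev/s → ×60 = 19.9798 rpm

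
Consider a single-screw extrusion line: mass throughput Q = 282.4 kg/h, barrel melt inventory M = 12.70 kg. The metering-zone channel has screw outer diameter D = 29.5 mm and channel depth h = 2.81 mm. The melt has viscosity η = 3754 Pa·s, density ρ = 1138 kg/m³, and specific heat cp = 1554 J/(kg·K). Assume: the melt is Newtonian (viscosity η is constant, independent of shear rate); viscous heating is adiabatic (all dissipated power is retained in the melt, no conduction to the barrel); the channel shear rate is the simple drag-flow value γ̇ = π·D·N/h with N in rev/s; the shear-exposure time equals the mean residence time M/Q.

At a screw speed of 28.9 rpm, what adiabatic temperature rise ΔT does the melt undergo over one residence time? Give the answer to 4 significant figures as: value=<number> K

Convert throughput: Q = 282.4 kg/h = 282.4/3600 = 0.0784444 kg/s
t_res = M / Q_s = 12.70 ÷ 0.0784444 = 161.898 s
Geometry in metres: D = 29.5 mm → 0.0295 m, h = 2.81 mm → 0.00281 m; screw speed N = 28.9 rpm = 0.481667 rev/s
γ̇ = π·D·N / h = π · 0.0295 · 0.481667 / 0.00281 = 15.8859 s⁻¹
ΔT = η·γ̇²·t_res / (ρ·cp) = 3754 · (15.8859)² · 161.898 / (1138 · 1554) = 86.7295 K

value=86.73 K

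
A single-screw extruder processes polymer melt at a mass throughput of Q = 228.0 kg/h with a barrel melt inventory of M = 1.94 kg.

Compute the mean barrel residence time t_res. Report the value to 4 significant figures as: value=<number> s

value=30.63 s

Throughput in SI: Q_s = 228.0 kg/h ÷ 3600 s/h = 0.0633333 kg/s
Mean residence time: t_res = M/Q_s = 1.94 kg / 0.0633333 kg/s = 30.6316 s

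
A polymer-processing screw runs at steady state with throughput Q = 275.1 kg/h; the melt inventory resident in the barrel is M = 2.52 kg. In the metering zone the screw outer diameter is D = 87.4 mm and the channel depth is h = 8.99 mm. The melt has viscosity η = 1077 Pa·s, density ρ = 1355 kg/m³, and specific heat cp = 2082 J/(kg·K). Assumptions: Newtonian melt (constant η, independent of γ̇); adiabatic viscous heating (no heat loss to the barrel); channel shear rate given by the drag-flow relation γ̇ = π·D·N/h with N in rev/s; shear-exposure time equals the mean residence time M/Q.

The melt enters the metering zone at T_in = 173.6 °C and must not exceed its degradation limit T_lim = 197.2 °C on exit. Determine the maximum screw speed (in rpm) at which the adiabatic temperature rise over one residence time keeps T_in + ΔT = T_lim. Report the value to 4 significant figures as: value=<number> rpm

value=85.06 rpm

Q_s = Q / 3600 = 275.1 / 3600 = 0.0764167 kg/s
t_res = M / Q_s = 2.52 / 0.0764167 = 32.9771 s
Geometry in SI: D = 87.4 mm → 0.0874 m, h = 8.99 mm → 0.00899 m
ΔT_a = T_lim − T_in = 197.2 − 173.6 = 23.6 K
γ̇_max² = ΔT_a·ρ·cp/(η·t_res) = 23.6·1355·2082/(1077·32.9771) = 1874.58 s⁻²
γ̇_max = √1874.58 = 43.2964 s⁻¹
Solve γ̇ = πDN/h for N: N_max = γ̇_max·h/(π·D) = 43.2964 × 0.00899 / (π × 0.0874) = 1.41759 rev/s = 85.0553 rpm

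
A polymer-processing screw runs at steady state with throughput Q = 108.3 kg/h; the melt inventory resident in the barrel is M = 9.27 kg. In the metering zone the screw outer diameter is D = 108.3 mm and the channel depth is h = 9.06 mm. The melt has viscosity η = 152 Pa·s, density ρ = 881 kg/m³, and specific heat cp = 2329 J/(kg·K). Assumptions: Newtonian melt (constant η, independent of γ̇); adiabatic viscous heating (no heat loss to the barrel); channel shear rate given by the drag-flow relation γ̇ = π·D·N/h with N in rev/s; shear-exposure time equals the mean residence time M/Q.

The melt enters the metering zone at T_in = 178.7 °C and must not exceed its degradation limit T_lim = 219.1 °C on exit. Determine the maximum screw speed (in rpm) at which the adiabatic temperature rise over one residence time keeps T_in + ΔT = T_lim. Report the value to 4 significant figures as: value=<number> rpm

Convert throughput: Q = 108.3 kg/h = 108.3/3600 = 0.0300833 kg/s
t_res = M / Q_s = 9.27 ÷ 0.0300833 = 308.144 s
D = 108.3 mm = 0.1083 m;  h = 9.06 mm = 0.00906 m
Allowable rise: ΔT_a = T_lim − T_in = 219.1 − 178.7 = 40.4 K
Invert ΔT = ηγ̇²t_res/(ρcp) for γ̇: γ̇_max² = ΔT_a ρ cp / (η t_res) = 40.4·881·2329 / (152·308.144) = 1769.82 s⁻²
γ̇_max = sqrt(1769.82) = 42.0692 s⁻¹
N_max = γ̇_max·h / (π·D) = 42.0692 · 0.00906 / (π · 0.1083) = 1.12025 rev/s = 67.2149 rpm

value=67.21 rpm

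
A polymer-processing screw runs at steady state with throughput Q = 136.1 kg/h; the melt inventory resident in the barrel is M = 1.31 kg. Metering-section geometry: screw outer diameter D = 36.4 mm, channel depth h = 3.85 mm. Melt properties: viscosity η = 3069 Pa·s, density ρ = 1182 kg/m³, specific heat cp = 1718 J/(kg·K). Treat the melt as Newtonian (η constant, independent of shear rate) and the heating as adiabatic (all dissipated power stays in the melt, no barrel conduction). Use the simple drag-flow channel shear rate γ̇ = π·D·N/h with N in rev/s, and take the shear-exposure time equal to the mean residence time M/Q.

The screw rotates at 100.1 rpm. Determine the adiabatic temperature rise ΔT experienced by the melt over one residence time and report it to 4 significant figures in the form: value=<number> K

value=128.6 K

Throughput in SI: Q_s = 136.1 kg/h ÷ 3600 s/h = 0.0378056 kg/s
t_res = M / Q_s = 1.31 / 0.0378056 = 34.651 s
D = 36.4 mm = 0.0364 m;  h = 3.85 mm = 0.00385 m;  N = 100.1 rpm / 60 = 1.66833 rev/s
γ̇ = π·D·N / h = π · 0.0364 · 1.66833 / 0.00385 = 49.5534 s⁻¹
Adiabatic rise: ΔT = η γ̇² t_res / (ρ cp) = 3069·(49.5534)²·34.651 / (1182·1718) = 128.593 K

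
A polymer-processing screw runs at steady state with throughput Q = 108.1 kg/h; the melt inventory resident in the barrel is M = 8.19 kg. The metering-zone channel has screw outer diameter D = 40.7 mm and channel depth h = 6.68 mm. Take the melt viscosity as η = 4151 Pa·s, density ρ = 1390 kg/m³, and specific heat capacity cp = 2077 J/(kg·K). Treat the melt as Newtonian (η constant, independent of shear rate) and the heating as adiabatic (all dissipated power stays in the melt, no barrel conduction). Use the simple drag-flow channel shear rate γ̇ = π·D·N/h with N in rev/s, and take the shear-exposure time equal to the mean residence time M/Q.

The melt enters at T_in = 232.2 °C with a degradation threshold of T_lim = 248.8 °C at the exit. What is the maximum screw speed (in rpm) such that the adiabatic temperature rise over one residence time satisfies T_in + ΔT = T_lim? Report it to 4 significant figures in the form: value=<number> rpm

value=20.39 rpm

Convert throughput: Q = 108.1 kg/h = 108.1/3600 = 0.0300278 kg/s
t_res = M / Q_s = 8.19 / 0.0300278 = 272.747 s
D = 40.7 mm = 0.0407 m;  h = 6.68 mm = 0.00668 m
ΔT_a = T_lim − T_in = 248.8 − 232.2 = 16.6 K
Invert ΔT = ηγ̇²t_res/(ρcp) for γ̇: γ̇_max² = ΔT_a ρ cp / (η t_res) = 16.6·1390·2077 / (4151·272.747) = 42.3298 s⁻²
γ̇_max = sqrt(42.3298) = 6.50613 s⁻¹
N_max = γ̇_max·h / (π·D) = 6.50613 · 0.00668 / (π · 0.0407) = 0.339903 rev/s = 20.3942 rpm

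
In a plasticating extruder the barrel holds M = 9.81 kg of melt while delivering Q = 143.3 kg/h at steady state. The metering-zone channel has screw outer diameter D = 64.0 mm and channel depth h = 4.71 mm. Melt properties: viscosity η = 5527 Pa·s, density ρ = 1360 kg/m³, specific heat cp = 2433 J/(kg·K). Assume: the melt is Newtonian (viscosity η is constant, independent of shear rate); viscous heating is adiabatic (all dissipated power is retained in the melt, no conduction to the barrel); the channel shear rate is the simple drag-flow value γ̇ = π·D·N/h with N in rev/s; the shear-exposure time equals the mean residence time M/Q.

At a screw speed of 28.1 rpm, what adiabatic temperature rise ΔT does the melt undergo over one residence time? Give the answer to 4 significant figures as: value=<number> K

Throughput in SI: Q_s = 143.3 kg/h ÷ 3600 s/h = 0.0398056 kg/s
Mean residence time: t_res = M/Q_s = 9.81 kg / 0.0398056 kg/s = 246.448 s
D = 64.0 mm = 0.064 m;  h = 4.71 mm = 0.00471 m;  N = 28.1 rpm / 60 = 0.468333 rev/s
γ̇ = π·D·N / h = π · 0.064 · 0.468333 / 0.00471 = 19.9924 s⁻¹
Adiabatic rise: ΔT = η γ̇² t_res / (ρ cp) = 5527·(19.9924)²·246.448 / (1360·2433) = 164.536 K

value=164.5 K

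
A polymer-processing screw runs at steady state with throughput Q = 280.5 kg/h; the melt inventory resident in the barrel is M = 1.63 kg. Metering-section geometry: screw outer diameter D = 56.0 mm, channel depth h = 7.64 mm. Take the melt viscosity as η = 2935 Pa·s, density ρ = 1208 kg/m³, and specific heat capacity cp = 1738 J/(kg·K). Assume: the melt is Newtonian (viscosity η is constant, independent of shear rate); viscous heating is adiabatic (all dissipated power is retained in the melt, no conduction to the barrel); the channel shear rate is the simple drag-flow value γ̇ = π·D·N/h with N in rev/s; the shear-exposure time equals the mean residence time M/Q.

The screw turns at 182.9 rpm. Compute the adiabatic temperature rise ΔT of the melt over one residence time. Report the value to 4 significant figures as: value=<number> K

Throughput in SI: Q_s = 280.5 kg/h ÷ 3600 s/h = 0.0779167 kg/s
t_res = M / Q_s = 1.63 / 0.0779167 = 20.9198 s
Geometry in metres: D = 56.0 mm → 0.056 m, h = 7.64 mm → 0.00764 m; screw speed N = 182.9 rpm = 3.04833 rev/s
γ̇ = π D N / h = (π)(0.056)(3.04833) / 0.00764 = 70.1951 s⁻¹
Adiabatic rise: ΔT = η γ̇² t_res / (ρ cp) = 2935·(70.1951)²·20.9198 / (1208·1738) = 144.1 K

value=144.1 K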